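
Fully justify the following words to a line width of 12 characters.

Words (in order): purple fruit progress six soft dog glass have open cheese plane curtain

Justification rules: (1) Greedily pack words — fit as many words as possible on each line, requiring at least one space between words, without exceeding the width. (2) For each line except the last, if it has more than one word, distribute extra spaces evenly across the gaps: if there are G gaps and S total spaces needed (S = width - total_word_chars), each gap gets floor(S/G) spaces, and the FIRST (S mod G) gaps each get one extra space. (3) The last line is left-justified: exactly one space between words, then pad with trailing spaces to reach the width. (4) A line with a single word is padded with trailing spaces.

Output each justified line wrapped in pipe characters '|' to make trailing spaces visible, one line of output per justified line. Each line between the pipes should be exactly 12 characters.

Answer: |purple fruit|
|progress six|
|soft     dog|
|glass   have|
|open  cheese|
|plane       |
|curtain     |

Derivation:
Line 1: ['purple', 'fruit'] (min_width=12, slack=0)
Line 2: ['progress', 'six'] (min_width=12, slack=0)
Line 3: ['soft', 'dog'] (min_width=8, slack=4)
Line 4: ['glass', 'have'] (min_width=10, slack=2)
Line 5: ['open', 'cheese'] (min_width=11, slack=1)
Line 6: ['plane'] (min_width=5, slack=7)
Line 7: ['curtain'] (min_width=7, slack=5)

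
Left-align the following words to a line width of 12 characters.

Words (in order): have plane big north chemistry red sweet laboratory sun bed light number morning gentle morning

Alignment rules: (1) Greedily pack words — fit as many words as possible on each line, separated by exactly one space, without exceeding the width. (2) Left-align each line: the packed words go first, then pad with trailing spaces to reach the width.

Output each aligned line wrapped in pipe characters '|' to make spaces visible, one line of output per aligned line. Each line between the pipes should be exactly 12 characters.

Answer: |have plane  |
|big north   |
|chemistry   |
|red sweet   |
|laboratory  |
|sun bed     |
|light number|
|morning     |
|gentle      |
|morning     |

Derivation:
Line 1: ['have', 'plane'] (min_width=10, slack=2)
Line 2: ['big', 'north'] (min_width=9, slack=3)
Line 3: ['chemistry'] (min_width=9, slack=3)
Line 4: ['red', 'sweet'] (min_width=9, slack=3)
Line 5: ['laboratory'] (min_width=10, slack=2)
Line 6: ['sun', 'bed'] (min_width=7, slack=5)
Line 7: ['light', 'number'] (min_width=12, slack=0)
Line 8: ['morning'] (min_width=7, slack=5)
Line 9: ['gentle'] (min_width=6, slack=6)
Line 10: ['morning'] (min_width=7, slack=5)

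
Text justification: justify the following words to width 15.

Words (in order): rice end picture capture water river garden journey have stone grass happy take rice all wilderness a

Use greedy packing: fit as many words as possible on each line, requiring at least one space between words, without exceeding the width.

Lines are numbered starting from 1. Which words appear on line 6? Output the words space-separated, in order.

Line 1: ['rice', 'end'] (min_width=8, slack=7)
Line 2: ['picture', 'capture'] (min_width=15, slack=0)
Line 3: ['water', 'river'] (min_width=11, slack=4)
Line 4: ['garden', 'journey'] (min_width=14, slack=1)
Line 5: ['have', 'stone'] (min_width=10, slack=5)
Line 6: ['grass', 'happy'] (min_width=11, slack=4)
Line 7: ['take', 'rice', 'all'] (min_width=13, slack=2)
Line 8: ['wilderness', 'a'] (min_width=12, slack=3)

Answer: grass happy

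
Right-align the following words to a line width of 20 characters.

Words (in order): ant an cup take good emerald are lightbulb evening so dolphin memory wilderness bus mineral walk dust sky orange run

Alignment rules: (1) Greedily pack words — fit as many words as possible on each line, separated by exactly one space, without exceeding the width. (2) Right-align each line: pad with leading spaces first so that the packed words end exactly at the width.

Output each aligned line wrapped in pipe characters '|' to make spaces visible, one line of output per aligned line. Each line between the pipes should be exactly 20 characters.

Line 1: ['ant', 'an', 'cup', 'take', 'good'] (min_width=20, slack=0)
Line 2: ['emerald', 'are'] (min_width=11, slack=9)
Line 3: ['lightbulb', 'evening', 'so'] (min_width=20, slack=0)
Line 4: ['dolphin', 'memory'] (min_width=14, slack=6)
Line 5: ['wilderness', 'bus'] (min_width=14, slack=6)
Line 6: ['mineral', 'walk', 'dust'] (min_width=17, slack=3)
Line 7: ['sky', 'orange', 'run'] (min_width=14, slack=6)

Answer: |ant an cup take good|
|         emerald are|
|lightbulb evening so|
|      dolphin memory|
|      wilderness bus|
|   mineral walk dust|
|      sky orange run|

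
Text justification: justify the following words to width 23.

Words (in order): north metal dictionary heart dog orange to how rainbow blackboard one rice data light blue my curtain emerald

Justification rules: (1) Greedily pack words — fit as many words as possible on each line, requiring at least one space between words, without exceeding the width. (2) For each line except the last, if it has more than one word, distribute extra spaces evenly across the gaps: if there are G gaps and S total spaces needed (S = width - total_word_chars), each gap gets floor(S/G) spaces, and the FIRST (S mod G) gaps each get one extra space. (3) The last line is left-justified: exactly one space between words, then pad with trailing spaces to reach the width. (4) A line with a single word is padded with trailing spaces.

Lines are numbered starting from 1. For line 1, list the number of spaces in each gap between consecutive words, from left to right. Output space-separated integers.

Line 1: ['north', 'metal', 'dictionary'] (min_width=22, slack=1)
Line 2: ['heart', 'dog', 'orange', 'to', 'how'] (min_width=23, slack=0)
Line 3: ['rainbow', 'blackboard', 'one'] (min_width=22, slack=1)
Line 4: ['rice', 'data', 'light', 'blue', 'my'] (min_width=23, slack=0)
Line 5: ['curtain', 'emerald'] (min_width=15, slack=8)

Answer: 2 1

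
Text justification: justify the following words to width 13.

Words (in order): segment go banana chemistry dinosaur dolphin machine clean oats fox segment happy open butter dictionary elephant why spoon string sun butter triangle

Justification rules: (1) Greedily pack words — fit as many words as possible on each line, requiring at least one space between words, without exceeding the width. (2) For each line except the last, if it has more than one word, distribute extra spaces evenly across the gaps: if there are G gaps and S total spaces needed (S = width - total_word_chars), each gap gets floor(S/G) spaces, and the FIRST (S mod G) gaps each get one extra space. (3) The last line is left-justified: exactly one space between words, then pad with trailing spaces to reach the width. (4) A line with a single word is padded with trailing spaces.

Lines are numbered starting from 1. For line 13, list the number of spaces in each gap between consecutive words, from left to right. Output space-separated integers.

Line 1: ['segment', 'go'] (min_width=10, slack=3)
Line 2: ['banana'] (min_width=6, slack=7)
Line 3: ['chemistry'] (min_width=9, slack=4)
Line 4: ['dinosaur'] (min_width=8, slack=5)
Line 5: ['dolphin'] (min_width=7, slack=6)
Line 6: ['machine', 'clean'] (min_width=13, slack=0)
Line 7: ['oats', 'fox'] (min_width=8, slack=5)
Line 8: ['segment', 'happy'] (min_width=13, slack=0)
Line 9: ['open', 'butter'] (min_width=11, slack=2)
Line 10: ['dictionary'] (min_width=10, slack=3)
Line 11: ['elephant', 'why'] (min_width=12, slack=1)
Line 12: ['spoon', 'string'] (min_width=12, slack=1)
Line 13: ['sun', 'butter'] (min_width=10, slack=3)
Line 14: ['triangle'] (min_width=8, slack=5)

Answer: 4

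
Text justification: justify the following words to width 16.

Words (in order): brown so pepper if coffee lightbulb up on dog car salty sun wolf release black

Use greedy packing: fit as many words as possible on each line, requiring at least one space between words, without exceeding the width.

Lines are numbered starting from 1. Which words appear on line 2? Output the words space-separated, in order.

Answer: if coffee

Derivation:
Line 1: ['brown', 'so', 'pepper'] (min_width=15, slack=1)
Line 2: ['if', 'coffee'] (min_width=9, slack=7)
Line 3: ['lightbulb', 'up', 'on'] (min_width=15, slack=1)
Line 4: ['dog', 'car', 'salty'] (min_width=13, slack=3)
Line 5: ['sun', 'wolf', 'release'] (min_width=16, slack=0)
Line 6: ['black'] (min_width=5, slack=11)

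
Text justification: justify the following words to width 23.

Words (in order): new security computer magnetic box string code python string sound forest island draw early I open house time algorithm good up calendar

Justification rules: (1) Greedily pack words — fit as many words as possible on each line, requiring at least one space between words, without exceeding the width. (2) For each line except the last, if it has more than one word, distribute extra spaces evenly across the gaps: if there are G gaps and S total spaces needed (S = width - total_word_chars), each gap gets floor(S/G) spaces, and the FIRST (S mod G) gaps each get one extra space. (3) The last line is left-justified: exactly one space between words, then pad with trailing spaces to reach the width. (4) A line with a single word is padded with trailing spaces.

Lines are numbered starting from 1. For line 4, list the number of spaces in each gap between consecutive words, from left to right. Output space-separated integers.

Line 1: ['new', 'security', 'computer'] (min_width=21, slack=2)
Line 2: ['magnetic', 'box', 'string'] (min_width=19, slack=4)
Line 3: ['code', 'python', 'string'] (min_width=18, slack=5)
Line 4: ['sound', 'forest', 'island'] (min_width=19, slack=4)
Line 5: ['draw', 'early', 'I', 'open', 'house'] (min_width=23, slack=0)
Line 6: ['time', 'algorithm', 'good', 'up'] (min_width=22, slack=1)
Line 7: ['calendar'] (min_width=8, slack=15)

Answer: 3 3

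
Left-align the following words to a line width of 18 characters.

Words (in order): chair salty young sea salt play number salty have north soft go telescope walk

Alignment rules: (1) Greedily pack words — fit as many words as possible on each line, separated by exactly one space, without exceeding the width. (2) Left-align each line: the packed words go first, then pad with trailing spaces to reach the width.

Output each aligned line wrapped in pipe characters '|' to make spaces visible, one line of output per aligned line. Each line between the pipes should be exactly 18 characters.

Answer: |chair salty young |
|sea salt play     |
|number salty have |
|north soft go     |
|telescope walk    |

Derivation:
Line 1: ['chair', 'salty', 'young'] (min_width=17, slack=1)
Line 2: ['sea', 'salt', 'play'] (min_width=13, slack=5)
Line 3: ['number', 'salty', 'have'] (min_width=17, slack=1)
Line 4: ['north', 'soft', 'go'] (min_width=13, slack=5)
Line 5: ['telescope', 'walk'] (min_width=14, slack=4)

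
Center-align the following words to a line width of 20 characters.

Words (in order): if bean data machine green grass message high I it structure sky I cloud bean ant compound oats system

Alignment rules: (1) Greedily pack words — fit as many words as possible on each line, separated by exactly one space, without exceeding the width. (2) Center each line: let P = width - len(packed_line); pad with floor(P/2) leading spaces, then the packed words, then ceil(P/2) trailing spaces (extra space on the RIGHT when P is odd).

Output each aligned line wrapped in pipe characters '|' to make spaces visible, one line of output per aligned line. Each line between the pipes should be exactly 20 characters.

Answer: |if bean data machine|
|green grass message |
|high I it structure |
|sky I cloud bean ant|
|compound oats system|

Derivation:
Line 1: ['if', 'bean', 'data', 'machine'] (min_width=20, slack=0)
Line 2: ['green', 'grass', 'message'] (min_width=19, slack=1)
Line 3: ['high', 'I', 'it', 'structure'] (min_width=19, slack=1)
Line 4: ['sky', 'I', 'cloud', 'bean', 'ant'] (min_width=20, slack=0)
Line 5: ['compound', 'oats', 'system'] (min_width=20, slack=0)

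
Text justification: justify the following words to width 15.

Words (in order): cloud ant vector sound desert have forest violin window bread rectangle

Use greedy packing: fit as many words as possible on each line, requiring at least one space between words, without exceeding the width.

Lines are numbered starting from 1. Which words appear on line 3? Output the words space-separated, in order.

Line 1: ['cloud', 'ant'] (min_width=9, slack=6)
Line 2: ['vector', 'sound'] (min_width=12, slack=3)
Line 3: ['desert', 'have'] (min_width=11, slack=4)
Line 4: ['forest', 'violin'] (min_width=13, slack=2)
Line 5: ['window', 'bread'] (min_width=12, slack=3)
Line 6: ['rectangle'] (min_width=9, slack=6)

Answer: desert have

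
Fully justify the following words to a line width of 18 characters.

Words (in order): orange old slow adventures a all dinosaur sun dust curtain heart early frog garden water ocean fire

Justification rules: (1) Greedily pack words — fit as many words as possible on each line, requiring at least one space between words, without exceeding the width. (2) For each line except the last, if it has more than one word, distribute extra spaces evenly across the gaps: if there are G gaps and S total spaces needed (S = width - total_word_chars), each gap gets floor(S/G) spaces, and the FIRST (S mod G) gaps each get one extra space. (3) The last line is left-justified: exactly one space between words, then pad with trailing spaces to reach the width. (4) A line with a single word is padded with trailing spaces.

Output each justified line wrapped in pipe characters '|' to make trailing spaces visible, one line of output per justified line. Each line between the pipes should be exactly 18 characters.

Answer: |orange   old  slow|
|adventures  a  all|
|dinosaur  sun dust|
|curtain      heart|
|early  frog garden|
|water ocean fire  |

Derivation:
Line 1: ['orange', 'old', 'slow'] (min_width=15, slack=3)
Line 2: ['adventures', 'a', 'all'] (min_width=16, slack=2)
Line 3: ['dinosaur', 'sun', 'dust'] (min_width=17, slack=1)
Line 4: ['curtain', 'heart'] (min_width=13, slack=5)
Line 5: ['early', 'frog', 'garden'] (min_width=17, slack=1)
Line 6: ['water', 'ocean', 'fire'] (min_width=16, slack=2)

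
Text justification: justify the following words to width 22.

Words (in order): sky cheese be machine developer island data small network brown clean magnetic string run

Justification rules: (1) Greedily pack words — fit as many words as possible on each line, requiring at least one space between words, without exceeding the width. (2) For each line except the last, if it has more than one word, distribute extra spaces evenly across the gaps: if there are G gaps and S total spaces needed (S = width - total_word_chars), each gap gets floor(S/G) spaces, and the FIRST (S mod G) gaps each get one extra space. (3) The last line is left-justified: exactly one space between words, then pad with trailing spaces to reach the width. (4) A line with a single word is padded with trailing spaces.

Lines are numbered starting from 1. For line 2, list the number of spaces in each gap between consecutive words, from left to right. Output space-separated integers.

Answer: 2 1

Derivation:
Line 1: ['sky', 'cheese', 'be', 'machine'] (min_width=21, slack=1)
Line 2: ['developer', 'island', 'data'] (min_width=21, slack=1)
Line 3: ['small', 'network', 'brown'] (min_width=19, slack=3)
Line 4: ['clean', 'magnetic', 'string'] (min_width=21, slack=1)
Line 5: ['run'] (min_width=3, slack=19)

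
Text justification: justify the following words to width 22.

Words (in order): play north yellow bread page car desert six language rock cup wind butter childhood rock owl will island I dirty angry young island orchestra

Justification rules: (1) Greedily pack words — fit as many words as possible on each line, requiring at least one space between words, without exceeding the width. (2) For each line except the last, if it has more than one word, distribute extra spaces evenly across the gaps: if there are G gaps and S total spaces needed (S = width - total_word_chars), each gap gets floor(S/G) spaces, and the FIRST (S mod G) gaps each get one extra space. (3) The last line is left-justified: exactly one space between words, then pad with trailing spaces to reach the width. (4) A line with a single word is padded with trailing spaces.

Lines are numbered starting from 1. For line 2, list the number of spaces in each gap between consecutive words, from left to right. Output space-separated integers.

Answer: 2 1 1

Derivation:
Line 1: ['play', 'north', 'yellow'] (min_width=17, slack=5)
Line 2: ['bread', 'page', 'car', 'desert'] (min_width=21, slack=1)
Line 3: ['six', 'language', 'rock', 'cup'] (min_width=21, slack=1)
Line 4: ['wind', 'butter', 'childhood'] (min_width=21, slack=1)
Line 5: ['rock', 'owl', 'will', 'island', 'I'] (min_width=22, slack=0)
Line 6: ['dirty', 'angry', 'young'] (min_width=17, slack=5)
Line 7: ['island', 'orchestra'] (min_width=16, slack=6)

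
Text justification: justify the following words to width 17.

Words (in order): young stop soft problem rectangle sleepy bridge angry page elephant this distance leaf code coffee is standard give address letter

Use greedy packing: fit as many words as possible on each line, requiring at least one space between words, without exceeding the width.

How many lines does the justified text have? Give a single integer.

Line 1: ['young', 'stop', 'soft'] (min_width=15, slack=2)
Line 2: ['problem', 'rectangle'] (min_width=17, slack=0)
Line 3: ['sleepy', 'bridge'] (min_width=13, slack=4)
Line 4: ['angry', 'page'] (min_width=10, slack=7)
Line 5: ['elephant', 'this'] (min_width=13, slack=4)
Line 6: ['distance', 'leaf'] (min_width=13, slack=4)
Line 7: ['code', 'coffee', 'is'] (min_width=14, slack=3)
Line 8: ['standard', 'give'] (min_width=13, slack=4)
Line 9: ['address', 'letter'] (min_width=14, slack=3)
Total lines: 9

Answer: 9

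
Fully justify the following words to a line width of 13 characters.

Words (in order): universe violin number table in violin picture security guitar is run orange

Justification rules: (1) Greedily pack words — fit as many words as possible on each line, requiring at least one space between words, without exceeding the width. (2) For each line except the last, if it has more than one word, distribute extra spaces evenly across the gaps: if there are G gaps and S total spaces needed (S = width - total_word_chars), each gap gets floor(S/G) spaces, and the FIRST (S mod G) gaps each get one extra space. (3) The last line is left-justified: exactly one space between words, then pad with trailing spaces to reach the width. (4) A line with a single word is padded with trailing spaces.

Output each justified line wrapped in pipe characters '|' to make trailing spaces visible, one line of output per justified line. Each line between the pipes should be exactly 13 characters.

Line 1: ['universe'] (min_width=8, slack=5)
Line 2: ['violin', 'number'] (min_width=13, slack=0)
Line 3: ['table', 'in'] (min_width=8, slack=5)
Line 4: ['violin'] (min_width=6, slack=7)
Line 5: ['picture'] (min_width=7, slack=6)
Line 6: ['security'] (min_width=8, slack=5)
Line 7: ['guitar', 'is', 'run'] (min_width=13, slack=0)
Line 8: ['orange'] (min_width=6, slack=7)

Answer: |universe     |
|violin number|
|table      in|
|violin       |
|picture      |
|security     |
|guitar is run|
|orange       |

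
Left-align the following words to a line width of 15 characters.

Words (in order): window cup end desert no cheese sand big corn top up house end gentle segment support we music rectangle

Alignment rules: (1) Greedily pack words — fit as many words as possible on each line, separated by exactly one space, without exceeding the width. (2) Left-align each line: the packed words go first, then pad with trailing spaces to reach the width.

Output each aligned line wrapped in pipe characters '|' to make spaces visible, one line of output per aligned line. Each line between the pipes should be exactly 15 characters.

Answer: |window cup end |
|desert no      |
|cheese sand big|
|corn top up    |
|house end      |
|gentle segment |
|support we     |
|music rectangle|

Derivation:
Line 1: ['window', 'cup', 'end'] (min_width=14, slack=1)
Line 2: ['desert', 'no'] (min_width=9, slack=6)
Line 3: ['cheese', 'sand', 'big'] (min_width=15, slack=0)
Line 4: ['corn', 'top', 'up'] (min_width=11, slack=4)
Line 5: ['house', 'end'] (min_width=9, slack=6)
Line 6: ['gentle', 'segment'] (min_width=14, slack=1)
Line 7: ['support', 'we'] (min_width=10, slack=5)
Line 8: ['music', 'rectangle'] (min_width=15, slack=0)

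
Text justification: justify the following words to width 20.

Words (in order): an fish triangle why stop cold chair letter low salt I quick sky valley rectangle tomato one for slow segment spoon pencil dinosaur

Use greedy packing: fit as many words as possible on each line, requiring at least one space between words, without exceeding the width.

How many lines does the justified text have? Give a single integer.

Line 1: ['an', 'fish', 'triangle', 'why'] (min_width=20, slack=0)
Line 2: ['stop', 'cold', 'chair'] (min_width=15, slack=5)
Line 3: ['letter', 'low', 'salt', 'I'] (min_width=17, slack=3)
Line 4: ['quick', 'sky', 'valley'] (min_width=16, slack=4)
Line 5: ['rectangle', 'tomato', 'one'] (min_width=20, slack=0)
Line 6: ['for', 'slow', 'segment'] (min_width=16, slack=4)
Line 7: ['spoon', 'pencil'] (min_width=12, slack=8)
Line 8: ['dinosaur'] (min_width=8, slack=12)
Total lines: 8

Answer: 8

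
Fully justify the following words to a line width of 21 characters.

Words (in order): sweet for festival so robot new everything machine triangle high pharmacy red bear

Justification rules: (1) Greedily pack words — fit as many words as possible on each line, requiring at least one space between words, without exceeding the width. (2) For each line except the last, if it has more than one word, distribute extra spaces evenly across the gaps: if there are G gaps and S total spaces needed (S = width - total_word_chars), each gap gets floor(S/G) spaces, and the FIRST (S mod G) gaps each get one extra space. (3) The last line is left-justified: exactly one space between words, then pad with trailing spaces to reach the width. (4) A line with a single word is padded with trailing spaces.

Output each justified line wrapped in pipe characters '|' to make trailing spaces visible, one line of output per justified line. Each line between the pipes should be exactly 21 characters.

Answer: |sweet for festival so|
|robot  new everything|
|machine triangle high|
|pharmacy red bear    |

Derivation:
Line 1: ['sweet', 'for', 'festival', 'so'] (min_width=21, slack=0)
Line 2: ['robot', 'new', 'everything'] (min_width=20, slack=1)
Line 3: ['machine', 'triangle', 'high'] (min_width=21, slack=0)
Line 4: ['pharmacy', 'red', 'bear'] (min_width=17, slack=4)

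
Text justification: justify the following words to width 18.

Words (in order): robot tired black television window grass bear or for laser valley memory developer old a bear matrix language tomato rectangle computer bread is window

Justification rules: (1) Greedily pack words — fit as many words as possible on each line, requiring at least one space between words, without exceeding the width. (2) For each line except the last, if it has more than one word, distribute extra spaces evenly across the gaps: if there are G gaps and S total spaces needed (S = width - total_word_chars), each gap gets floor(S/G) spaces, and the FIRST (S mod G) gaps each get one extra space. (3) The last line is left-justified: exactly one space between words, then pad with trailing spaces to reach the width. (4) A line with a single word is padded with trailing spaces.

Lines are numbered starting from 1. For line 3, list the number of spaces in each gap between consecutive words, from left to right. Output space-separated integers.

Line 1: ['robot', 'tired', 'black'] (min_width=17, slack=1)
Line 2: ['television', 'window'] (min_width=17, slack=1)
Line 3: ['grass', 'bear', 'or', 'for'] (min_width=17, slack=1)
Line 4: ['laser', 'valley'] (min_width=12, slack=6)
Line 5: ['memory', 'developer'] (min_width=16, slack=2)
Line 6: ['old', 'a', 'bear', 'matrix'] (min_width=17, slack=1)
Line 7: ['language', 'tomato'] (min_width=15, slack=3)
Line 8: ['rectangle', 'computer'] (min_width=18, slack=0)
Line 9: ['bread', 'is', 'window'] (min_width=15, slack=3)

Answer: 2 1 1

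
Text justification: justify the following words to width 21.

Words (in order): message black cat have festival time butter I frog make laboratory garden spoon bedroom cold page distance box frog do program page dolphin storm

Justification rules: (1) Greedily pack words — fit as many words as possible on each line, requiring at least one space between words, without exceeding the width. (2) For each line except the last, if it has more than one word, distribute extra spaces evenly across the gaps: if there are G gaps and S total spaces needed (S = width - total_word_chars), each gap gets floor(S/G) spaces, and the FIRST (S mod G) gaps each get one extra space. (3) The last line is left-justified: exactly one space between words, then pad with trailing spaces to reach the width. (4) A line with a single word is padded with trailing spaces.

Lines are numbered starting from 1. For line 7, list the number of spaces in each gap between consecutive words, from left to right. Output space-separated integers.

Answer: 2 1 1

Derivation:
Line 1: ['message', 'black', 'cat'] (min_width=17, slack=4)
Line 2: ['have', 'festival', 'time'] (min_width=18, slack=3)
Line 3: ['butter', 'I', 'frog', 'make'] (min_width=18, slack=3)
Line 4: ['laboratory', 'garden'] (min_width=17, slack=4)
Line 5: ['spoon', 'bedroom', 'cold'] (min_width=18, slack=3)
Line 6: ['page', 'distance', 'box'] (min_width=17, slack=4)
Line 7: ['frog', 'do', 'program', 'page'] (min_width=20, slack=1)
Line 8: ['dolphin', 'storm'] (min_width=13, slack=8)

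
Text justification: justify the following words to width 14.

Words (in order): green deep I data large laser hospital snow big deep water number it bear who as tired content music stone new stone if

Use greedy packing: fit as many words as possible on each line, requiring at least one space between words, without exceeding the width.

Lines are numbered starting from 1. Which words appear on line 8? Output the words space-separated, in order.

Answer: music stone

Derivation:
Line 1: ['green', 'deep', 'I'] (min_width=12, slack=2)
Line 2: ['data', 'large'] (min_width=10, slack=4)
Line 3: ['laser', 'hospital'] (min_width=14, slack=0)
Line 4: ['snow', 'big', 'deep'] (min_width=13, slack=1)
Line 5: ['water', 'number'] (min_width=12, slack=2)
Line 6: ['it', 'bear', 'who', 'as'] (min_width=14, slack=0)
Line 7: ['tired', 'content'] (min_width=13, slack=1)
Line 8: ['music', 'stone'] (min_width=11, slack=3)
Line 9: ['new', 'stone', 'if'] (min_width=12, slack=2)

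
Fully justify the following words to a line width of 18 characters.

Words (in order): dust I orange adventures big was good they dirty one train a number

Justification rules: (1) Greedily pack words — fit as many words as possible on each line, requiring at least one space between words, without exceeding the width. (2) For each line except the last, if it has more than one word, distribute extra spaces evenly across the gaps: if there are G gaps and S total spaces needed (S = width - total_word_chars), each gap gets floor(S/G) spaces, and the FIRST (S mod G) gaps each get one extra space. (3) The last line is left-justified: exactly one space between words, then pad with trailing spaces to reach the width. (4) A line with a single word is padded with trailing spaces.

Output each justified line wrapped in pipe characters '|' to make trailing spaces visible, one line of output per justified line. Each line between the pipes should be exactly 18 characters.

Answer: |dust    I   orange|
|adventures big was|
|good   they  dirty|
|one train a number|

Derivation:
Line 1: ['dust', 'I', 'orange'] (min_width=13, slack=5)
Line 2: ['adventures', 'big', 'was'] (min_width=18, slack=0)
Line 3: ['good', 'they', 'dirty'] (min_width=15, slack=3)
Line 4: ['one', 'train', 'a', 'number'] (min_width=18, slack=0)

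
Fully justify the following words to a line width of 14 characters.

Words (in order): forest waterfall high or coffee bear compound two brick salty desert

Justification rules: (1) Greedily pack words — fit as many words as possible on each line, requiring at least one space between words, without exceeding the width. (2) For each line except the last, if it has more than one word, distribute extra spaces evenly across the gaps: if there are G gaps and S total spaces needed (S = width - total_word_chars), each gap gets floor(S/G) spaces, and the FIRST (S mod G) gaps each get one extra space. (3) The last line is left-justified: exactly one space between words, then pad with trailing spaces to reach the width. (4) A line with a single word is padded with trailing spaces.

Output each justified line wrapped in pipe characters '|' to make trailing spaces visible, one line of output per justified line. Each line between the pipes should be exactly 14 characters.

Line 1: ['forest'] (min_width=6, slack=8)
Line 2: ['waterfall', 'high'] (min_width=14, slack=0)
Line 3: ['or', 'coffee', 'bear'] (min_width=14, slack=0)
Line 4: ['compound', 'two'] (min_width=12, slack=2)
Line 5: ['brick', 'salty'] (min_width=11, slack=3)
Line 6: ['desert'] (min_width=6, slack=8)

Answer: |forest        |
|waterfall high|
|or coffee bear|
|compound   two|
|brick    salty|
|desert        |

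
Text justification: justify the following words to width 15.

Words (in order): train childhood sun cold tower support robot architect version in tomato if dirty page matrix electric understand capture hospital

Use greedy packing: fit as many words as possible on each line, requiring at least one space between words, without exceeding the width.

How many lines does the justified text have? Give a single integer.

Answer: 11

Derivation:
Line 1: ['train', 'childhood'] (min_width=15, slack=0)
Line 2: ['sun', 'cold', 'tower'] (min_width=14, slack=1)
Line 3: ['support', 'robot'] (min_width=13, slack=2)
Line 4: ['architect'] (min_width=9, slack=6)
Line 5: ['version', 'in'] (min_width=10, slack=5)
Line 6: ['tomato', 'if', 'dirty'] (min_width=15, slack=0)
Line 7: ['page', 'matrix'] (min_width=11, slack=4)
Line 8: ['electric'] (min_width=8, slack=7)
Line 9: ['understand'] (min_width=10, slack=5)
Line 10: ['capture'] (min_width=7, slack=8)
Line 11: ['hospital'] (min_width=8, slack=7)
Total lines: 11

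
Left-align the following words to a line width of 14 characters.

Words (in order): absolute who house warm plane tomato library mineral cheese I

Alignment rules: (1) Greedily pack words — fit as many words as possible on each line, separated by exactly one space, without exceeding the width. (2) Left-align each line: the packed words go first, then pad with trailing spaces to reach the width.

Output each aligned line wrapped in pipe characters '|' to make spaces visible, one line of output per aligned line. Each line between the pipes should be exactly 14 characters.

Answer: |absolute who  |
|house warm    |
|plane tomato  |
|library       |
|mineral cheese|
|I             |

Derivation:
Line 1: ['absolute', 'who'] (min_width=12, slack=2)
Line 2: ['house', 'warm'] (min_width=10, slack=4)
Line 3: ['plane', 'tomato'] (min_width=12, slack=2)
Line 4: ['library'] (min_width=7, slack=7)
Line 5: ['mineral', 'cheese'] (min_width=14, slack=0)
Line 6: ['I'] (min_width=1, slack=13)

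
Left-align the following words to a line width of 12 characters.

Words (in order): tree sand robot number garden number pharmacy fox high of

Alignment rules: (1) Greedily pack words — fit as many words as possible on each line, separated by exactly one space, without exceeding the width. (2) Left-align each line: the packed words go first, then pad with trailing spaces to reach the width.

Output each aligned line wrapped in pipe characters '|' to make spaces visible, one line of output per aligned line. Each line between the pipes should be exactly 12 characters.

Answer: |tree sand   |
|robot number|
|garden      |
|number      |
|pharmacy fox|
|high of     |

Derivation:
Line 1: ['tree', 'sand'] (min_width=9, slack=3)
Line 2: ['robot', 'number'] (min_width=12, slack=0)
Line 3: ['garden'] (min_width=6, slack=6)
Line 4: ['number'] (min_width=6, slack=6)
Line 5: ['pharmacy', 'fox'] (min_width=12, slack=0)
Line 6: ['high', 'of'] (min_width=7, slack=5)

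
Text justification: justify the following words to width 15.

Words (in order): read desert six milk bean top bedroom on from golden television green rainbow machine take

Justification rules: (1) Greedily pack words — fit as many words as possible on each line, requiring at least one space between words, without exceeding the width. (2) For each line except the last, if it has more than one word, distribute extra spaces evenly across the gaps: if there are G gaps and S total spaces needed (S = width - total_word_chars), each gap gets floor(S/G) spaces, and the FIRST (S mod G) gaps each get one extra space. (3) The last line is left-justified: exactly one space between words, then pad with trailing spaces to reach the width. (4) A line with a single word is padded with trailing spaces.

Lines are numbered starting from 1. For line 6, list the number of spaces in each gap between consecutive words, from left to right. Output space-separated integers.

Line 1: ['read', 'desert', 'six'] (min_width=15, slack=0)
Line 2: ['milk', 'bean', 'top'] (min_width=13, slack=2)
Line 3: ['bedroom', 'on', 'from'] (min_width=15, slack=0)
Line 4: ['golden'] (min_width=6, slack=9)
Line 5: ['television'] (min_width=10, slack=5)
Line 6: ['green', 'rainbow'] (min_width=13, slack=2)
Line 7: ['machine', 'take'] (min_width=12, slack=3)

Answer: 3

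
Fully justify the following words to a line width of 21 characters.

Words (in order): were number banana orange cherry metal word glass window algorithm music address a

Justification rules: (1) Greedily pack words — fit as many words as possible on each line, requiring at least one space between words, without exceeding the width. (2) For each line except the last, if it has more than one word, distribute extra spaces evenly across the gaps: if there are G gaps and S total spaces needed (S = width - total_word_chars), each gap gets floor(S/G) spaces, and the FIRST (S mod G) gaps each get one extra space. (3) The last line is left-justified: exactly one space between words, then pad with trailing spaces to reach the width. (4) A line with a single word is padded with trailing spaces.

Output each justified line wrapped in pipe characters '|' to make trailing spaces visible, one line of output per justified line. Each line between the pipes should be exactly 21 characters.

Line 1: ['were', 'number', 'banana'] (min_width=18, slack=3)
Line 2: ['orange', 'cherry', 'metal'] (min_width=19, slack=2)
Line 3: ['word', 'glass', 'window'] (min_width=17, slack=4)
Line 4: ['algorithm', 'music'] (min_width=15, slack=6)
Line 5: ['address', 'a'] (min_width=9, slack=12)

Answer: |were   number  banana|
|orange  cherry  metal|
|word   glass   window|
|algorithm       music|
|address a            |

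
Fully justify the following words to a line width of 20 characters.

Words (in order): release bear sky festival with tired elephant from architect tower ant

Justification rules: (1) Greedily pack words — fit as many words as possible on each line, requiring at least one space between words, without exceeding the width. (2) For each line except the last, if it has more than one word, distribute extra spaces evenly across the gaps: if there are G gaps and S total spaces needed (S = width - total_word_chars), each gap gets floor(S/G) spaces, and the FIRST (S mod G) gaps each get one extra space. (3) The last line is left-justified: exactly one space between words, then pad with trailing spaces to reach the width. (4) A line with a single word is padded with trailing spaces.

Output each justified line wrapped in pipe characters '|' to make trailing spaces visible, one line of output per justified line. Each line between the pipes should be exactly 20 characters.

Answer: |release   bear   sky|
|festival  with tired|
|elephant        from|
|architect tower ant |

Derivation:
Line 1: ['release', 'bear', 'sky'] (min_width=16, slack=4)
Line 2: ['festival', 'with', 'tired'] (min_width=19, slack=1)
Line 3: ['elephant', 'from'] (min_width=13, slack=7)
Line 4: ['architect', 'tower', 'ant'] (min_width=19, slack=1)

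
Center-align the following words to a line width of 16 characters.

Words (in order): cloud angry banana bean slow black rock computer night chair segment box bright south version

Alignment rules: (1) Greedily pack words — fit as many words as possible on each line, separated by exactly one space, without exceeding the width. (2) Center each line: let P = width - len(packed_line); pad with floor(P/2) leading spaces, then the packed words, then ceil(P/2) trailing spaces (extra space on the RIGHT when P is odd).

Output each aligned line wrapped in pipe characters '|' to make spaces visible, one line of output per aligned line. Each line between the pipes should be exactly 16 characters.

Line 1: ['cloud', 'angry'] (min_width=11, slack=5)
Line 2: ['banana', 'bean', 'slow'] (min_width=16, slack=0)
Line 3: ['black', 'rock'] (min_width=10, slack=6)
Line 4: ['computer', 'night'] (min_width=14, slack=2)
Line 5: ['chair', 'segment'] (min_width=13, slack=3)
Line 6: ['box', 'bright', 'south'] (min_width=16, slack=0)
Line 7: ['version'] (min_width=7, slack=9)

Answer: |  cloud angry   |
|banana bean slow|
|   black rock   |
| computer night |
| chair segment  |
|box bright south|
|    version     |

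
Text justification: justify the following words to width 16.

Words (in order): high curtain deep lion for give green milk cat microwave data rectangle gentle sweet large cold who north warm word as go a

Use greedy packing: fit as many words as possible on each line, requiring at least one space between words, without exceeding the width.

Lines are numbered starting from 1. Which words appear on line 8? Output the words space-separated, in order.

Answer: north warm word

Derivation:
Line 1: ['high', 'curtain'] (min_width=12, slack=4)
Line 2: ['deep', 'lion', 'for'] (min_width=13, slack=3)
Line 3: ['give', 'green', 'milk'] (min_width=15, slack=1)
Line 4: ['cat', 'microwave'] (min_width=13, slack=3)
Line 5: ['data', 'rectangle'] (min_width=14, slack=2)
Line 6: ['gentle', 'sweet'] (min_width=12, slack=4)
Line 7: ['large', 'cold', 'who'] (min_width=14, slack=2)
Line 8: ['north', 'warm', 'word'] (min_width=15, slack=1)
Line 9: ['as', 'go', 'a'] (min_width=7, slack=9)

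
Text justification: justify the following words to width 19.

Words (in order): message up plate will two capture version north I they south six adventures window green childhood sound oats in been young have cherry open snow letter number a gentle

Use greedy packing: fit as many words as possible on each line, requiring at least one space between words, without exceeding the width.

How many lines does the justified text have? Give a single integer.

Line 1: ['message', 'up', 'plate'] (min_width=16, slack=3)
Line 2: ['will', 'two', 'capture'] (min_width=16, slack=3)
Line 3: ['version', 'north', 'I'] (min_width=15, slack=4)
Line 4: ['they', 'south', 'six'] (min_width=14, slack=5)
Line 5: ['adventures', 'window'] (min_width=17, slack=2)
Line 6: ['green', 'childhood'] (min_width=15, slack=4)
Line 7: ['sound', 'oats', 'in', 'been'] (min_width=18, slack=1)
Line 8: ['young', 'have', 'cherry'] (min_width=17, slack=2)
Line 9: ['open', 'snow', 'letter'] (min_width=16, slack=3)
Line 10: ['number', 'a', 'gentle'] (min_width=15, slack=4)
Total lines: 10

Answer: 10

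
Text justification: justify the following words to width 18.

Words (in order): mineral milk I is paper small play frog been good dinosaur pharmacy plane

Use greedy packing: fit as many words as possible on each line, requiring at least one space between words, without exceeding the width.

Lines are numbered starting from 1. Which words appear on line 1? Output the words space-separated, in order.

Line 1: ['mineral', 'milk', 'I', 'is'] (min_width=17, slack=1)
Line 2: ['paper', 'small', 'play'] (min_width=16, slack=2)
Line 3: ['frog', 'been', 'good'] (min_width=14, slack=4)
Line 4: ['dinosaur', 'pharmacy'] (min_width=17, slack=1)
Line 5: ['plane'] (min_width=5, slack=13)

Answer: mineral milk I is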